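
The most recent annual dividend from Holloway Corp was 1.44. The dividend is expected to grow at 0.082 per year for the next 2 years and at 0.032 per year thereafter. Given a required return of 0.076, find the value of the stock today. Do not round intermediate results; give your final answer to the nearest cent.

37.06

D_1 = 1.55808
D_2 = 1.68584
Terminal value at year 2: TV = D_2×(1+g_2)/(r−g_2) = 1.73979/0.044 = 39.54067
P_0 = D_1/(1+r)^1 + D_2/(1+r)^2 + TV/(1+r)^2
    = 1.44803 + 1.45610 + 34.15226 = 37.05640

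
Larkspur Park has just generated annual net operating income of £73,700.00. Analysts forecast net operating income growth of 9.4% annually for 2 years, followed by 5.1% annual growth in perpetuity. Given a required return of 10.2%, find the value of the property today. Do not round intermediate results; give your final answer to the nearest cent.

D_1 = 80627.80000
D_2 = 88206.81320
Terminal value at year 2: TV = D_2×(1+g_2)/(r−g_2) = 92705.36067/0.051 = 1817752.17006
P_0 = D_1/(1+r)^1 + D_2/(1+r)^2 + TV/(1+r)^2
    = 73164.97278 + 72633.82960 + 1496826.56683 = 1642625.36920

£1642625.37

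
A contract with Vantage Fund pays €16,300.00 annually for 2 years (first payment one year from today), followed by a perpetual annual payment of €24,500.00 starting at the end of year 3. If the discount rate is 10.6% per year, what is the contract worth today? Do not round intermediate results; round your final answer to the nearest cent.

€217014.44

PV of 2-year annuity: €16,300.00 × [1 − (1+0.106)^−2] / 0.106 = 28063.10475
Perpetuity value at year 2: €24,500.00 / 0.106 = 231132.07547
PV of perpetuity: 231132.07547 / (1+0.106)^2 = 188951.33521
Total PV = 28063.10475 + 188951.33521 = 217014.43995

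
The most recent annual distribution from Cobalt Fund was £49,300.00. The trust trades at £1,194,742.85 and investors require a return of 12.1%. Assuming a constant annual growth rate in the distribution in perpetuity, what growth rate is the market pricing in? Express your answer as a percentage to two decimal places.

P = D₀(1+g)/(r−g) ⇒ P(r−g) = D₀(1+g) ⇒ g(P+D₀) = P·r − D₀
g = (P·r − D₀)/(P + D₀) = (£1,194,742.85×0.121 − £49,300.00) / (£1,194,742.85 + £49,300.00) = 0.076576

7.66%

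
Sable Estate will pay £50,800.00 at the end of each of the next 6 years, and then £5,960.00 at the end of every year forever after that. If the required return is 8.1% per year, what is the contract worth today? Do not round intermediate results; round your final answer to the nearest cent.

PV of 6-year annuity: £50,800.00 × [1 − (1+0.081)^−6] / 0.081 = 234131.55417
Perpetuity value at year 6: £5,960.00 / 0.081 = 73580.24691
PV of perpetuity: 73580.24691 / (1+0.081)^6 = 46111.26930
Total PV = 234131.55417 + 46111.26930 = 280242.82347

£280242.82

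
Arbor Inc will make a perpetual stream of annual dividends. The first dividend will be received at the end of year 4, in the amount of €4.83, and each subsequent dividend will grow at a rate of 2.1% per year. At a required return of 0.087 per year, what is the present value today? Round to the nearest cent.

€56.98

Value at end of year 3: C₁ / (r − g) = €4.83 / (0.087 − 0.021) = €73.1818
Discount to today: PV = €73.1818 / (1 + 0.087)^3 = €73.1818 / 1.284366 = €56.98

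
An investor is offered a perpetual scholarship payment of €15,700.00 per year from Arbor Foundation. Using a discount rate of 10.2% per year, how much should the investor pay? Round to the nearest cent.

€153921.57

Level perpetuity: PV = C / r = €15,700.00 / 0.102 = €153,921.57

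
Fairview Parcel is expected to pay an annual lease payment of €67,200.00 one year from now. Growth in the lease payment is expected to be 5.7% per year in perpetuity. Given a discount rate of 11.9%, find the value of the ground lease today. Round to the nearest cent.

Growing perpetuity: P = D₁ / (r − g) = €67,200.0000 / (0.119 − 0.057) = €1,083,870.97

€1083870.97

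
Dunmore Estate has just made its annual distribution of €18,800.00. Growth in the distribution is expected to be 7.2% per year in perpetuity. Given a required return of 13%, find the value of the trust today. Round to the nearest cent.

€347475.86

D₁ = D₀ × (1 + g) = €18,800.00 × 1.072 = €20,153.6000
Growing perpetuity: P = D₁ / (r − g) = €20,153.6000 / (0.13 − 0.072) = €347,475.86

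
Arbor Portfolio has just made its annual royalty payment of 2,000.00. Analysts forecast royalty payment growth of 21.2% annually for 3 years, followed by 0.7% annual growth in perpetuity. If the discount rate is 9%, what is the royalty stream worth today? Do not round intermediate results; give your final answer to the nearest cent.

D_1 = 2424.00000
D_2 = 2937.88800
D_3 = 3560.72026
Terminal value at year 3: TV = D_3×(1+g_2)/(r−g_2) = 3585.64530/0.083 = 43200.54576
P_0 = D_1/(1+r)^1 + D_2/(1+r)^2 + D_3/(1+r)^3 + TV/(1+r)^3
    = 2223.85321 + 2472.76155 + 2749.52936 + 33358.74776 = 40804.89188

40804.89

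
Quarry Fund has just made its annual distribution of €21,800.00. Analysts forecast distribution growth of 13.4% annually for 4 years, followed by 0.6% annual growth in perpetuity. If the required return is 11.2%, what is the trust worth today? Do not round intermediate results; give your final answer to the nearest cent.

D_1 = 24721.20000
D_2 = 28033.84080
D_3 = 31790.37547
D_4 = 36050.28578
Terminal value at year 4: TV = D_4×(1+g_2)/(r−g_2) = 36266.58749/0.106 = 342137.61787
P_0 = D_1/(1+r)^1 + D_2/(1+r)^2 + D_3/(1+r)^3 + D_4/(1+r)^4 + TV/(1+r)^4
    = 22231.29496 + 22671.12274 + 23119.65215 + 23577.05534 + 223759.60067 = 315358.72586

€315358.73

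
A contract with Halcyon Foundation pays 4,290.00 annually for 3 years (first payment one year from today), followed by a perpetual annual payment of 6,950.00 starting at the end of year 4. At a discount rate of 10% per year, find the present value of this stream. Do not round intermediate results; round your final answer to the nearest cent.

PV of 3-year annuity: 4,290.00 × [1 − (1+0.1)^−3] / 0.1 = 10668.59504
Perpetuity value at year 3: 6,950.00 / 0.1 = 69500.00000
PV of perpetuity: 69500.00000 / (1+0.1)^3 = 52216.37866
Total PV = 10668.59504 + 52216.37866 = 62884.97370

62884.97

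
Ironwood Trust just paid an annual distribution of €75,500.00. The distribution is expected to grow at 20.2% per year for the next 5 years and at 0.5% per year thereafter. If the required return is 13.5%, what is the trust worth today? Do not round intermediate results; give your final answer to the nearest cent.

D_1 = 90751.00000
D_2 = 109082.70200
D_3 = 131117.40780
D_4 = 157603.12418
D_5 = 189438.95526
Terminal value at year 5: TV = D_5×(1+g_2)/(r−g_2) = 190386.15004/0.13 = 1464508.84647
P_0 = D_1/(1+r)^1 + D_2/(1+r)^2 + D_3/(1+r)^3 + D_4/(1+r)^4 + D_5/(1+r)^5 + TV/(1+r)^5
    = 79956.82819 + 84676.74669 + 89675.28592 + 94968.89310 + 100574.98635 + 777522.00989 = 1227374.75014

€1227374.75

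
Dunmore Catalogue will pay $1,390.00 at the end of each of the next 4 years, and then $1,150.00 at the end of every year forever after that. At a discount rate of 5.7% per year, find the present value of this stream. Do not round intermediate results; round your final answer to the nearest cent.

PV of 4-year annuity: $1,390.00 × [1 − (1+0.057)^−4] / 0.057 = 4849.76929
Perpetuity value at year 4: $1,150.00 / 0.057 = 20175.43860
PV of perpetuity: 20175.43860 / (1+0.057)^4 = 16163.03954
Total PV = 4849.76929 + 16163.03954 = 21012.80883

$21012.81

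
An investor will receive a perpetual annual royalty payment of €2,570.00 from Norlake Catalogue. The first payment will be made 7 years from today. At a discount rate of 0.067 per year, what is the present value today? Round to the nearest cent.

€25993.92

Value at end of year 6: C / r = €2,570.00 / 0.067 = €38,358.2090
Discount to today: PV = €38,358.2090 / (1 + 0.067)^6 = €38,358.2090 / 1.475661 = €25,993.92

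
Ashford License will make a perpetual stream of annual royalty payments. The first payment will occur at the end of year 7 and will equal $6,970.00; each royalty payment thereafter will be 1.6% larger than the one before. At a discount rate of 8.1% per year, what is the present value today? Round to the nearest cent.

Value at end of year 6: C₁ / (r − g) = $6,970.00 / (0.081 − 0.016) = $107,230.7692
Discount to today: PV = $107,230.7692 / (1 + 0.081)^6 = $107,230.7692 / 1.595711 = $67,199.38

$67199.38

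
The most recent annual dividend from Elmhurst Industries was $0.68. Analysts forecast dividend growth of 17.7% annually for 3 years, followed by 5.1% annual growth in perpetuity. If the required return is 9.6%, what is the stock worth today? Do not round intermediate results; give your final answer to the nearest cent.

$22.03

D_1 = 0.80036
D_2 = 0.94202
D_3 = 1.10876
Terminal value at year 3: TV = D_3×(1+g_2)/(r−g_2) = 1.16531/0.045 = 25.89575
P_0 = D_1/(1+r)^1 + D_2/(1+r)^2 + D_3/(1+r)^3 + TV/(1+r)^3
    = 0.73026 + 0.78423 + 0.84218 + 19.66966 = 22.02632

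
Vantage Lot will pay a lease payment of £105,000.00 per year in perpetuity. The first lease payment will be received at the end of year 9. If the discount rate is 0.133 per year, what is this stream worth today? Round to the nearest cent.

Value at end of year 8: C / r = £105,000.00 / 0.133 = £789,473.6842
Discount to today: PV = £789,473.6842 / (1 + 0.133)^8 = £789,473.6842 / 2.715434 = £290,735.71

£290735.71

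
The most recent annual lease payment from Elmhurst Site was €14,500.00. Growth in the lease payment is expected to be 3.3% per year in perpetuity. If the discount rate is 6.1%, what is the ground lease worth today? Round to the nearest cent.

D₁ = D₀ × (1 + g) = €14,500.00 × 1.033 = €14,978.5000
Growing perpetuity: P = D₁ / (r − g) = €14,978.5000 / (0.061 − 0.033) = €534,946.43

€534946.43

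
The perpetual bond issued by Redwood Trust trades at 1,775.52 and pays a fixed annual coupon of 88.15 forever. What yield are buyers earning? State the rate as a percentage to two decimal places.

4.96%

P = C/r ⇒ r = C/P = 88.15/1,775.52 = 0.049647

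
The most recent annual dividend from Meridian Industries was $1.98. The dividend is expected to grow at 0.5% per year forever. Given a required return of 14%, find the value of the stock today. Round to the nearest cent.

D₁ = D₀ × (1 + g) = $1.98 × 1.005 = $1.9899
Growing perpetuity: P = D₁ / (r − g) = $1.9899 / (0.14 − 0.005) = $14.74

$14.74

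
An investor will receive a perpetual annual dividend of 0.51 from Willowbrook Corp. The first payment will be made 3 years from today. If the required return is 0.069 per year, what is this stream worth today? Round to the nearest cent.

Value at end of year 2: C / r = 0.51 / 0.069 = 7.3913
Discount to today: PV = 7.3913 / (1 + 0.069)^2 = 7.3913 / 1.142761 = 6.47

6.47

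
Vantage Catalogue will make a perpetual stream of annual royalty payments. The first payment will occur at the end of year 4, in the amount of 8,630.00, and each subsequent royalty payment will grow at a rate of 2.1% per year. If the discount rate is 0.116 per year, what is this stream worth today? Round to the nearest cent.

65357.38

Value at end of year 3: C₁ / (r − g) = 8,630.00 / (0.116 − 0.021) = 90,842.1053
Discount to today: PV = 90,842.1053 / (1 + 0.116)^3 = 90,842.1053 / 1.389929 = 65,357.38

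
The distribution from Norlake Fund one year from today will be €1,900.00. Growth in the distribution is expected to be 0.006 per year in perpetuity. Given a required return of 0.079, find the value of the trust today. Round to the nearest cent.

€26027.40

Growing perpetuity: P = D₁ / (r − g) = €1,900.0000 / (0.079 − 0.006) = €26,027.40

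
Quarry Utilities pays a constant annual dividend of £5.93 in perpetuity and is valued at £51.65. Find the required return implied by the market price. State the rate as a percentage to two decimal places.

11.48%

P = C/r ⇒ r = C/P = £5.93/£51.65 = 0.114811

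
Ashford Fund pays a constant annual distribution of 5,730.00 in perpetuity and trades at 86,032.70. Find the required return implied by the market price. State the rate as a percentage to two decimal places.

P = C/r ⇒ r = C/P = 5,730.00/86,032.70 = 0.066603

6.66%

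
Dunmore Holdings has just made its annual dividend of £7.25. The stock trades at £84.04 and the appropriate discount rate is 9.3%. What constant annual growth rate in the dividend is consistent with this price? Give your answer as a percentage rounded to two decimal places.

0.62%

P = D₀(1+g)/(r−g) ⇒ P(r−g) = D₀(1+g) ⇒ g(P+D₀) = P·r − D₀
g = (P·r − D₀)/(P + D₀) = (£84.04×0.093 − £7.25) / (£84.04 + £7.25) = 0.006197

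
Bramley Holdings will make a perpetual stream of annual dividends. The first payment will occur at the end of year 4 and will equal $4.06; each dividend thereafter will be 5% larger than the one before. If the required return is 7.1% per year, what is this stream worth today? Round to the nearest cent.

$157.38

Value at end of year 3: C₁ / (r − g) = $4.06 / (0.071 − 0.05) = $193.3333
Discount to today: PV = $193.3333 / (1 + 0.071)^3 = $193.3333 / 1.228481 = $157.38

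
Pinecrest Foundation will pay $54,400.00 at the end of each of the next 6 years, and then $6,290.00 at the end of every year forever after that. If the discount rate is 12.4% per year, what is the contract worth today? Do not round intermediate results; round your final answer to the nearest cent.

$246304.92

PV of 6-year annuity: $54,400.00 × [1 − (1+0.124)^−6] / 0.124 = 221149.52864
Perpetuity value at year 6: $6,290.00 / 0.124 = 50725.80645
PV of perpetuity: 50725.80645 / (1+0.124)^6 = 25155.39220
Total PV = 221149.52864 + 25155.39220 = 246304.92084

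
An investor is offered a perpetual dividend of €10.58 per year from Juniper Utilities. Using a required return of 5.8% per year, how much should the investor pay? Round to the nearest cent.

€182.41

Level perpetuity: PV = C / r = €10.58 / 0.058 = €182.41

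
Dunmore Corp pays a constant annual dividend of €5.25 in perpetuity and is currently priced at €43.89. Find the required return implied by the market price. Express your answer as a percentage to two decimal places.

P = C/r ⇒ r = C/P = €5.25/€43.89 = 0.119617

11.96%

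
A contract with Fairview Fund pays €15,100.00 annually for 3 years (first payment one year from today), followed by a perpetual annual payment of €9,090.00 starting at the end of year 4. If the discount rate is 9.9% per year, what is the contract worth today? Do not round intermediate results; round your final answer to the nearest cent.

PV of 3-year annuity: €15,100.00 × [1 − (1+0.099)^−3] / 0.099 = 37617.67329
Perpetuity value at year 3: €9,090.00 / 0.099 = 91818.18182
PV of perpetuity: 91818.18182 / (1+0.099)^3 = 69172.84074
Total PV = 37617.67329 + 69172.84074 = 106790.51404

€106790.51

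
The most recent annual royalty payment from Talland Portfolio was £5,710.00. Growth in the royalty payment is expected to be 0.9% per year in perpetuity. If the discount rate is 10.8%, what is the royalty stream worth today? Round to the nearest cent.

£58195.86

D₁ = D₀ × (1 + g) = £5,710.00 × 1.009 = £5,761.3900
Growing perpetuity: P = D₁ / (r − g) = £5,761.3900 / (0.108 − 0.009) = £58,195.86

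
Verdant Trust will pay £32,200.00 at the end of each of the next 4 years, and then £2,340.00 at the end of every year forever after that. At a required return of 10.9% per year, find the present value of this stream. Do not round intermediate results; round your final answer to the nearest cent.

£114305.06

PV of 4-year annuity: £32,200.00 × [1 − (1+0.109)^−4] / 0.109 = 100112.41868
Perpetuity value at year 4: £2,340.00 / 0.109 = 21467.88991
PV of perpetuity: 21467.88991 / (1+0.109)^4 = 14192.63961
Total PV = 100112.41868 + 14192.63961 = 114305.05829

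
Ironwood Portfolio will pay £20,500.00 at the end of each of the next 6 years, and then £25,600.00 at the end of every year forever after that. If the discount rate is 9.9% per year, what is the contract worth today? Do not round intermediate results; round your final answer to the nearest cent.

PV of 6-year annuity: £20,500.00 × [1 − (1+0.099)^−6] / 0.099 = 89545.09764
Perpetuity value at year 6: £25,600.00 / 0.099 = 258585.85859
PV of perpetuity: 258585.85859 / (1+0.099)^6 = 146763.68788
Total PV = 89545.09764 + 146763.68788 = 236308.78552

£236308.79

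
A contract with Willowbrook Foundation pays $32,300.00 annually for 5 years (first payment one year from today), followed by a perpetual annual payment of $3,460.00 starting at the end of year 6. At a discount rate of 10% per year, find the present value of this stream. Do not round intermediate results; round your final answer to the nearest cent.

$143926.29

PV of 5-year annuity: $32,300.00 × [1 − (1+0.1)^−5] / 0.1 = 122442.41265
Perpetuity value at year 5: $3,460.00 / 0.1 = 34600.00000
PV of perpetuity: 34600.00000 / (1+0.1)^5 = 21483.87778
Total PV = 122442.41265 + 21483.87778 = 143926.29043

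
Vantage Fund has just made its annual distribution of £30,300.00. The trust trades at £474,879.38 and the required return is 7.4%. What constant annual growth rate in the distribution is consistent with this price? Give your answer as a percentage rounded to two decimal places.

P = D₀(1+g)/(r−g) ⇒ P(r−g) = D₀(1+g) ⇒ g(P+D₀) = P·r − D₀
g = (P·r − D₀)/(P + D₀) = (£474,879.38×0.074 − £30,300.00) / (£474,879.38 + £30,300.00) = 0.009583

0.96%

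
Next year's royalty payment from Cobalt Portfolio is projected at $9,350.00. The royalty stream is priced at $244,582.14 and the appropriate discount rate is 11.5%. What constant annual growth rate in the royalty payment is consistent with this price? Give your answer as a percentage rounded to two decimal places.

P = D₁/(r−g) ⇒ g = r − D₁/P = 0.115 − $9,350.00/$244,582.14 = 0.076772

7.68%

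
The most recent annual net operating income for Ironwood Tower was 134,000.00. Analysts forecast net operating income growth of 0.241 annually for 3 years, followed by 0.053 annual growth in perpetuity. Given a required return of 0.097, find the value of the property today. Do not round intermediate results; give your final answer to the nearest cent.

5159834.69

D_1 = 166294.00000
D_2 = 206370.85400
D_3 = 256106.22981
Terminal value at year 3: TV = D_3×(1+g_2)/(r−g_2) = 269679.85999/0.044 = 6129087.72714
P_0 = D_1/(1+r)^1 + D_2/(1+r)^2 + D_3/(1+r)^3 + TV/(1+r)^3
    = 151589.79034 + 171488.54130 + 193999.34344 + 4642757.01465 = 5159834.68973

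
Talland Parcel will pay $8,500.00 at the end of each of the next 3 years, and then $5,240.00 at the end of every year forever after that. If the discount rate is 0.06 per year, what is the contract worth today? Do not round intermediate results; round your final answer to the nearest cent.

$96047.35

PV of 3-year annuity: $8,500.00 × [1 − (1+0.06)^−3] / 0.06 = 22720.60157
Perpetuity value at year 3: $5,240.00 / 0.06 = 87333.33333
PV of perpetuity: 87333.33333 / (1+0.06)^3 = 73326.75072
Total PV = 22720.60157 + 73326.75072 = 96047.35229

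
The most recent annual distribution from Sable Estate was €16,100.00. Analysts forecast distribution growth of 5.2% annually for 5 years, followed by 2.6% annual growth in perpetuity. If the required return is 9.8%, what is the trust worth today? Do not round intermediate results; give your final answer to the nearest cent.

€256158.68

D_1 = 16937.20000
D_2 = 17817.93440
D_3 = 18744.46699
D_4 = 19719.17927
D_5 = 20744.57659
Terminal value at year 5: TV = D_5×(1+g_2)/(r−g_2) = 21283.93559/0.072 = 295610.21647
P_0 = D_1/(1+r)^1 + D_2/(1+r)^2 + D_3/(1+r)^3 + D_4/(1+r)^4 + D_5/(1+r)^5 + TV/(1+r)^5
    = 15425.50091 + 14779.25952 + 14160.09200 + 13566.86411 + 12998.48911 + 185228.46977 = 256158.67542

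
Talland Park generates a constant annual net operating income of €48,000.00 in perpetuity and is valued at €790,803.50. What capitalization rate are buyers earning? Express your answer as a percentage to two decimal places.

P = C/r ⇒ r = C/P = €48,000.00/€790,803.50 = 0.060698

6.07%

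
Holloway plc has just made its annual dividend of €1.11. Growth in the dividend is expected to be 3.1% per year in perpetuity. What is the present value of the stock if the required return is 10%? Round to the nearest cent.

€16.59

D₁ = D₀ × (1 + g) = €1.11 × 1.031 = €1.1444
Growing perpetuity: P = D₁ / (r − g) = €1.1444 / (0.1 − 0.031) = €16.59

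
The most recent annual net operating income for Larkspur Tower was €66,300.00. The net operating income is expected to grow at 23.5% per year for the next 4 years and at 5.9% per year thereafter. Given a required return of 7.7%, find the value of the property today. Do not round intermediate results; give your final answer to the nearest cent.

D_1 = 81880.50000
D_2 = 101122.41750
D_3 = 124886.18561
D_4 = 154234.43923
Terminal value at year 4: TV = D_4×(1+g_2)/(r−g_2) = 163334.27115/0.018 = 9074126.17478
P_0 = D_1/(1+r)^1 + D_2/(1+r)^2 + D_3/(1+r)^3 + D_4/(1+r)^4 + TV/(1+r)^4
    = 76026.46240 + 87179.83385 + 99969.44736 + 114635.34586 + 6744379.51470 = 7122190.60417

€7122190.60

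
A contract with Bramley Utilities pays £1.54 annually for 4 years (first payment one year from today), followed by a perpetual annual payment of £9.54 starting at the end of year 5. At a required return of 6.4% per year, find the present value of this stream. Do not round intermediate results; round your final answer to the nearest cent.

£121.59

PV of 4-year annuity: £1.54 × [1 − (1+0.064)^−4] / 0.064 = 5.28775
Perpetuity value at year 4: £9.54 / 0.064 = 149.06250
PV of perpetuity: 149.06250 / (1+0.064)^4 = 116.30594
Total PV = 5.28775 + 116.30594 = 121.59369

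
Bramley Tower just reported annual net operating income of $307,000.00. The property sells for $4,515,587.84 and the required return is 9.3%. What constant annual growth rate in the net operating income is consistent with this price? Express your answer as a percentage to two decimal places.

2.34%

P = D₀(1+g)/(r−g) ⇒ P(r−g) = D₀(1+g) ⇒ g(P+D₀) = P·r − D₀
g = (P·r − D₀)/(P + D₀) = ($4,515,587.84×0.093 − $307,000.00) / ($4,515,587.84 + $307,000.00) = 0.023421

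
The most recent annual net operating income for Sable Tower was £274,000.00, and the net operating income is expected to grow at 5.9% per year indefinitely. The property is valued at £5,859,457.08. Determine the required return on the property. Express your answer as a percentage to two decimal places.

D₁ = £274,000.00 × 1.059 = £290,166.0000
P = D₁/(r − g) ⇒ r = D₁/P + g = £290,166.0000/£5,859,457.08 + 0.059 = 0.049521 + 0.059 = 0.108521

10.85%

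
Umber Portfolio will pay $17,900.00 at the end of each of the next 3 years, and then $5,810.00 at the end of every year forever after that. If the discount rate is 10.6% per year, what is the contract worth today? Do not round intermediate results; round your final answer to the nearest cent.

$84562.59

PV of 3-year annuity: $17,900.00 × [1 − (1+0.106)^−3] / 0.106 = 44048.61242
Perpetuity value at year 3: $5,810.00 / 0.106 = 54811.32075
PV of perpetuity: 54811.32075 / (1+0.106)^3 = 40513.97784
Total PV = 44048.61242 + 40513.97784 = 84562.59026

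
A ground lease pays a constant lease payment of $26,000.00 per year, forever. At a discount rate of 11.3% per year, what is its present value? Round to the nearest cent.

$230088.50

Level perpetuity: PV = C / r = $26,000.00 / 0.113 = $230,088.50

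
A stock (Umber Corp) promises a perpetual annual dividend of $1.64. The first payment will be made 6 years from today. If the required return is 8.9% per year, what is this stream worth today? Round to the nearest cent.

Value at end of year 5: C / r = $1.64 / 0.089 = $18.4270
Discount to today: PV = $18.4270 / (1 + 0.089)^5 = $18.4270 / 1.531579 = $12.03

$12.03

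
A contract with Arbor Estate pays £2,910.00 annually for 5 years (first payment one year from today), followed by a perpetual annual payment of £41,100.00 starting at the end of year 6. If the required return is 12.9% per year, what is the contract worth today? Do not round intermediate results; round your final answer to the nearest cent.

PV of 5-year annuity: £2,910.00 × [1 − (1+0.129)^−5] / 0.129 = 10260.16558
Perpetuity value at year 5: £41,100.00 / 0.129 = 318604.65116
PV of perpetuity: 318604.65116 / (1+0.129)^5 = 173693.03426
Total PV = 10260.16558 + 173693.03426 = 183953.19983

£183953.20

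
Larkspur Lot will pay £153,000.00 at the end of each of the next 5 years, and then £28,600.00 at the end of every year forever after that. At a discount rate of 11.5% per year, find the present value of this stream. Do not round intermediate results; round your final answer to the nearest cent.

PV of 5-year annuity: £153,000.00 × [1 − (1+0.115)^−5] / 0.115 = 558431.31059
Perpetuity value at year 5: £28,600.00 / 0.115 = 248695.65217
PV of perpetuity: 248695.65217 / (1+0.115)^5 = 144309.14575
Total PV = 558431.31059 + 144309.14575 = 702740.45634

£702740.46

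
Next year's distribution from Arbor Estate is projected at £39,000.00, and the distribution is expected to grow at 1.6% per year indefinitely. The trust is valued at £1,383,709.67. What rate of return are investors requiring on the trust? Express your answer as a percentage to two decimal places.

4.42%

P = D₁/(r − g) ⇒ r = D₁/P + g = £39,000.0000/£1,383,709.67 + 0.016 = 0.028185 + 0.016 = 0.044185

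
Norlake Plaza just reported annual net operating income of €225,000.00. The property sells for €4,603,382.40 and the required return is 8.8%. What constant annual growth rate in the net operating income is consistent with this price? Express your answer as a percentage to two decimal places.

P = D₀(1+g)/(r−g) ⇒ P(r−g) = D₀(1+g) ⇒ g(P+D₀) = P·r − D₀
g = (P·r − D₀)/(P + D₀) = (€4,603,382.40×0.088 − €225,000.00) / (€4,603,382.40 + €225,000.00) = 0.037300

3.73%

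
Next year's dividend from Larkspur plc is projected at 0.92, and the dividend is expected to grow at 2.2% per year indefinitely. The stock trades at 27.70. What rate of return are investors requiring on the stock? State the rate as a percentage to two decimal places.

5.52%

P = D₁/(r − g) ⇒ r = D₁/P + g = 0.9200/27.70 + 0.022 = 0.033213 + 0.022 = 0.055213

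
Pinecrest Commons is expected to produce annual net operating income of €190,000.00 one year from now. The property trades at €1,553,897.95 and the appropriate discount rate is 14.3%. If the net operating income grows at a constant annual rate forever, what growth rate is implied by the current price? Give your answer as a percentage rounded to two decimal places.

P = D₁/(r−g) ⇒ g = r − D₁/P = 0.143 − €190,000.00/€1,553,897.95 = 0.020727

2.07%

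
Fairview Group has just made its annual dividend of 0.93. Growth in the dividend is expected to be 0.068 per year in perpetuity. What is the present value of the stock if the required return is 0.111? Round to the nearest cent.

23.10

D₁ = D₀ × (1 + g) = 0.93 × 1.068 = 0.9932
Growing perpetuity: P = D₁ / (r − g) = 0.9932 / (0.111 − 0.068) = 23.10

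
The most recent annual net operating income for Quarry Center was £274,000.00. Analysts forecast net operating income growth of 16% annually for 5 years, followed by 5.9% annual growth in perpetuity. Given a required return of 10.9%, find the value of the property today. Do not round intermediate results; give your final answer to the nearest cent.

£8837227.76

D_1 = 317840.00000
D_2 = 368694.40000
D_3 = 427685.50400
D_4 = 496115.18464
D_5 = 575493.61418
Terminal value at year 5: TV = D_5×(1+g_2)/(r−g_2) = 609447.73742/0.05 = 12188954.74838
P_0 = D_1/(1+r)^1 + D_2/(1+r)^2 + D_3/(1+r)^3 + D_4/(1+r)^4 + D_5/(1+r)^5 + TV/(1+r)^5
    = 286600.54103 + 299780.54787 + 313566.66865 + 327986.77695 + 343070.02819 + 7266223.19700 = 8837227.75969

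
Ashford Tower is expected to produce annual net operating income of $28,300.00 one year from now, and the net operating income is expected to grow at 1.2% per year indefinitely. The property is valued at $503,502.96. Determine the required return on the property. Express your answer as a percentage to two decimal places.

P = D₁/(r − g) ⇒ r = D₁/P + g = $28,300.0000/$503,502.96 + 0.012 = 0.056206 + 0.012 = 0.068206

6.82%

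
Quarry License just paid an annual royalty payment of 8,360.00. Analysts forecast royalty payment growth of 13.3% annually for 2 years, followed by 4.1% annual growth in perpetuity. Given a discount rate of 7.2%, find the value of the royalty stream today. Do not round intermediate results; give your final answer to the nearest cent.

331766.62

D_1 = 9471.88000
D_2 = 10731.64004
Terminal value at year 2: TV = D_2×(1+g_2)/(r−g_2) = 11171.63728/0.031 = 360375.39618
P_0 = D_1/(1+r)^1 + D_2/(1+r)^2 + TV/(1+r)^2
    = 8835.70896 + 9338.48717 + 313592.42400 = 331766.62013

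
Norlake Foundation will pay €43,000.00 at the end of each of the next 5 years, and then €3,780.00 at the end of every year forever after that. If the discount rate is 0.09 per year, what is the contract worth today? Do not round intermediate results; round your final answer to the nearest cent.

€194552.12

PV of 5-year annuity: €43,000.00 × [1 − (1+0.09)^−5] / 0.09 = 167255.00432
Perpetuity value at year 5: €3,780.00 / 0.09 = 42000.00000
PV of perpetuity: 42000.00000 / (1+0.09)^5 = 27297.11822
Total PV = 167255.00432 + 27297.11822 = 194552.12255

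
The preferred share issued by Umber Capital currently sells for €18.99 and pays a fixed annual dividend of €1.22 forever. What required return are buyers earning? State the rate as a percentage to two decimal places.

6.42%

P = C/r ⇒ r = C/P = €1.22/€18.99 = 0.064244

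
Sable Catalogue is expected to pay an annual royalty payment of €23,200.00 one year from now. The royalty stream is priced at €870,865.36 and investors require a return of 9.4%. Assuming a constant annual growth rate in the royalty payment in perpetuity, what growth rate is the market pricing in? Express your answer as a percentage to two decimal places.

6.74%

P = D₁/(r−g) ⇒ g = r − D₁/P = 0.094 − €23,200.00/€870,865.36 = 0.067360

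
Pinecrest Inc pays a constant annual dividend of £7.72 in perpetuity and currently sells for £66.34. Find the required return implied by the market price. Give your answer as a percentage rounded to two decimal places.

11.64%

P = C/r ⇒ r = C/P = £7.72/£66.34 = 0.116370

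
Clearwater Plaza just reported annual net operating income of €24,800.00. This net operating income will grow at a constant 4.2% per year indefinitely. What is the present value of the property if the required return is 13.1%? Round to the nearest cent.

D₁ = D₀ × (1 + g) = €24,800.00 × 1.042 = €25,841.6000
Growing perpetuity: P = D₁ / (r − g) = €25,841.6000 / (0.131 − 0.042) = €290,355.06

€290355.06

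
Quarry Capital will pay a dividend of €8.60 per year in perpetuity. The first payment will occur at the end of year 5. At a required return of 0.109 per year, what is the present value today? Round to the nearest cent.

€52.16

Value at end of year 4: C / r = €8.60 / 0.109 = €78.8991
Discount to today: PV = €78.8991 / (1 + 0.109)^4 = €78.8991 / 1.512607 = €52.16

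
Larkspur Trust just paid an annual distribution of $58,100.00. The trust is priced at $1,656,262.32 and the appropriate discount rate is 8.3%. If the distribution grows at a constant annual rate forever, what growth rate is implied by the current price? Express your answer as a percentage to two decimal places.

P = D₀(1+g)/(r−g) ⇒ P(r−g) = D₀(1+g) ⇒ g(P+D₀) = P·r − D₀
g = (P·r − D₀)/(P + D₀) = ($1,656,262.32×0.083 − $58,100.00) / ($1,656,262.32 + $58,100.00) = 0.046297

4.63%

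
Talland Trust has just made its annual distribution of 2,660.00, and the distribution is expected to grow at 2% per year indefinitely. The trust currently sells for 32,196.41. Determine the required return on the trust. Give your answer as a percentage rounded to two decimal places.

10.43%

D₁ = 2,660.00 × 1.02 = 2,713.2000
P = D₁/(r − g) ⇒ r = D₁/P + g = 2,713.2000/32,196.41 + 0.02 = 0.084270 + 0.02 = 0.104270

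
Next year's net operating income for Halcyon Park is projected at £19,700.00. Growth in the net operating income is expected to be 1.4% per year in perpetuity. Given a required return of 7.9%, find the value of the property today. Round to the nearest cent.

£303076.92

Growing perpetuity: P = D₁ / (r − g) = £19,700.0000 / (0.079 − 0.014) = £303,076.92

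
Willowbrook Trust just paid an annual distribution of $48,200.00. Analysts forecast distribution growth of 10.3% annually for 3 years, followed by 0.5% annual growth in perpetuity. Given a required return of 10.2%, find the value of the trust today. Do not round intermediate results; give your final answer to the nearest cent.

$645615.08

D_1 = 53164.60000
D_2 = 58640.55380
D_3 = 64680.53084
Terminal value at year 3: TV = D_3×(1+g_2)/(r−g_2) = 65003.93350/0.097 = 670143.64428
P_0 = D_1/(1+r)^1 + D_2/(1+r)^2 + D_3/(1+r)^3 + TV/(1+r)^3
    = 48243.73866 + 48287.51700 + 48331.33508 + 500752.49230 = 645615.08304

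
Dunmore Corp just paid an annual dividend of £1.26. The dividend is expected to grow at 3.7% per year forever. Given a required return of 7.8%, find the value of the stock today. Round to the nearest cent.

£31.87

D₁ = D₀ × (1 + g) = £1.26 × 1.037 = £1.3066
Growing perpetuity: P = D₁ / (r − g) = £1.3066 / (0.078 − 0.037) = £31.87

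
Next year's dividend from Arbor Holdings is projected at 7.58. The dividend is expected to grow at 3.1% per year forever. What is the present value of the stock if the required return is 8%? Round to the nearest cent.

Growing perpetuity: P = D₁ / (r − g) = 7.5800 / (0.08 − 0.031) = 154.69

154.69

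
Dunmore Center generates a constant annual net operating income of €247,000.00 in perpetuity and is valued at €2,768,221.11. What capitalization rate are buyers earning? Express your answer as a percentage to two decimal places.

P = C/r ⇒ r = C/P = €247,000.00/€2,768,221.11 = 0.089227

8.92%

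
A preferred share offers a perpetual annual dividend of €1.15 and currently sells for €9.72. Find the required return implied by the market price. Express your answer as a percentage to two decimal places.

P = C/r ⇒ r = C/P = €1.15/€9.72 = 0.118313

11.83%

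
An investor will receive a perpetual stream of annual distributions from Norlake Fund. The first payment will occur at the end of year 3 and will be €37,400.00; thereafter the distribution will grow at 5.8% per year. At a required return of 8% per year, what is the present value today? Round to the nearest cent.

Value at end of year 2: C₁ / (r − g) = €37,400.00 / (0.08 − 0.058) = €1,700,000.0000
Discount to today: PV = €1,700,000.0000 / (1 + 0.08)^2 = €1,700,000.0000 / 1.166400 = €1,457,475.99

€1457475.99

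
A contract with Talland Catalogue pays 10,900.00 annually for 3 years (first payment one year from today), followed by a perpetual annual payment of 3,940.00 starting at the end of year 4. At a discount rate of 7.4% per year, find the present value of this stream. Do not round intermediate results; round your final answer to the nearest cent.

PV of 3-year annuity: 10,900.00 × [1 − (1+0.074)^−3] / 0.074 = 28397.27553
Perpetuity value at year 3: 3,940.00 / 0.074 = 53243.24324
PV of perpetuity: 53243.24324 / (1+0.074)^3 = 42978.53998
Total PV = 28397.27553 + 42978.53998 = 71375.81551

71375.82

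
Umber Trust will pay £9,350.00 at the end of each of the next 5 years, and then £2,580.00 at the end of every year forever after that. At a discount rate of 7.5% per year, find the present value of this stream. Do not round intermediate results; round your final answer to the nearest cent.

£61790.64

PV of 5-year annuity: £9,350.00 × [1 − (1+0.075)^−5] / 0.075 = 37829.02383
Perpetuity value at year 5: £2,580.00 / 0.075 = 34400.00000
PV of perpetuity: 34400.00000 / (1+0.075)^5 = 23961.61695
Total PV = 37829.02383 + 23961.61695 = 61790.64079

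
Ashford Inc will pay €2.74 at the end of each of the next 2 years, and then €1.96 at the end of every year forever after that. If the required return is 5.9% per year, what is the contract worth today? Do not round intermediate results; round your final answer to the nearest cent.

PV of 2-year annuity: €2.74 × [1 − (1+0.059)^−2] / 0.059 = 5.03054
Perpetuity value at year 2: €1.96 / 0.059 = 33.22034
PV of perpetuity: 33.22034 / (1+0.059)^2 = 29.62185
Total PV = 5.03054 + 29.62185 = 34.65239

€34.65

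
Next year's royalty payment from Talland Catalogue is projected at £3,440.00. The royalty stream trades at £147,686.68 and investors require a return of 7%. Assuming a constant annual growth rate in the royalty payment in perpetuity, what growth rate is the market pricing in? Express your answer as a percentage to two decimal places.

P = D₁/(r−g) ⇒ g = r − D₁/P = 0.07 − £3,440.00/£147,686.68 = 0.046707

4.67%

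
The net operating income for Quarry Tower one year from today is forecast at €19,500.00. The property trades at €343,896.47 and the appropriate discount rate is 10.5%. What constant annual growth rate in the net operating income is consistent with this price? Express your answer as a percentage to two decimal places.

4.83%

P = D₁/(r−g) ⇒ g = r − D₁/P = 0.105 − €19,500.00/€343,896.47 = 0.048297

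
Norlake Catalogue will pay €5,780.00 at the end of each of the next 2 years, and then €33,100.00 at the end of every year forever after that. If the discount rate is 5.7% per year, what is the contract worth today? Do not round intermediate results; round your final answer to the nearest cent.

PV of 2-year annuity: €5,780.00 × [1 − (1+0.057)^−2] / 0.057 = 10641.72803
Perpetuity value at year 2: €33,100.00 / 0.057 = 580701.75439
PV of perpetuity: 580701.75439 / (1+0.057)^2 = 519760.37068
Total PV = 10641.72803 + 519760.37068 = 530402.09871

€530402.10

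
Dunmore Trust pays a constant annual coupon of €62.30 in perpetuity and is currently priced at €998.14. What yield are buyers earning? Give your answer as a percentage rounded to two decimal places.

P = C/r ⇒ r = C/P = €62.30/€998.14 = 0.062416

6.24%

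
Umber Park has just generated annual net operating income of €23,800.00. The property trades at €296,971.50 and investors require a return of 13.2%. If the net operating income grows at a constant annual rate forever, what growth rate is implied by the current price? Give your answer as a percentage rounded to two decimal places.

4.80%

P = D₀(1+g)/(r−g) ⇒ P(r−g) = D₀(1+g) ⇒ g(P+D₀) = P·r − D₀
g = (P·r − D₀)/(P + D₀) = (€296,971.50×0.132 − €23,800.00) / (€296,971.50 + €23,800.00) = 0.048010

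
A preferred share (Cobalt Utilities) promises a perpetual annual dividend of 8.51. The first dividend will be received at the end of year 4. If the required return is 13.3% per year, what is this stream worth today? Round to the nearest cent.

43.99

Value at end of year 3: C / r = 8.51 / 0.133 = 63.9850
Discount to today: PV = 63.9850 / (1 + 0.133)^3 = 63.9850 / 1.454420 = 43.99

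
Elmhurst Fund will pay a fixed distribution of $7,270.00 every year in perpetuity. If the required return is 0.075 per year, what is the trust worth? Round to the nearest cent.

$96933.33

Level perpetuity: PV = C / r = $7,270.00 / 0.075 = $96,933.33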